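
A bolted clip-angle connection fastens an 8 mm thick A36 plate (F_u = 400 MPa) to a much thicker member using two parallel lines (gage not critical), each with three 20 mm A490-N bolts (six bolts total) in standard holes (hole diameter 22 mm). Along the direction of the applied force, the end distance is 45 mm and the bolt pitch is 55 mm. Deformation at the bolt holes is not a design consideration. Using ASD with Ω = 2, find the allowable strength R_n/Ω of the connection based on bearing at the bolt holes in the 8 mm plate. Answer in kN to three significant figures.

480 kN

Per bolt r_n = 1.5 l_c t F_u ≤ 3.0 d t F_u; upper limit = 3.0 × 20 × 8 × 400 / 1000 = 192 kN.
Edge bolt: l_c = 45 − 22/2 = 34 mm → 1.5 × 34 × 8 × 400 / 1000 = 163.2 → r_n = 163.2 kN.
Interior bolts: l_c = 55 − 22 = 33 mm → 1.5 × 33 × 8 × 400 / 1000 = 158.4 → r_n = 158.4 kN.
R_n = 2 × 163.2 + 4 × 158.4 = 960 kN.
Allowable strength R_n/Ω = 960 / 2 = 480 kN.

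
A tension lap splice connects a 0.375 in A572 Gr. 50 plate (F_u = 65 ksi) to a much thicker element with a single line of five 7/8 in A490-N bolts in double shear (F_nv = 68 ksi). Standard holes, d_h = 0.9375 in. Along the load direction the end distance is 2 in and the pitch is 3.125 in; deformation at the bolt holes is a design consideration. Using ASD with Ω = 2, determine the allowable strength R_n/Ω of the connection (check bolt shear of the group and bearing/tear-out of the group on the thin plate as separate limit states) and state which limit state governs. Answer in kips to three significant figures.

125 kips (bearing governs)

Bolt shear: A_b = π·0.875²/4 = 0.6013 in²; R_n = 68 × 0.6013 × 5 × 2 = 408.9 kips → 408.9 / 2 = 204 kips.
Bearing (1.2 l_c t F_u ≤ 2.4 d t F_u): upper limit = 2.4·0.875·0.375·65 = 51.19 kips.
  Edge l_c = 2 − 0.9375/2 = 1.531 → r_n = 44.79 kips; interior l_c = 3.125 − 0.9375 = 2.188 → r_n = 51.19 kips.
  R_n,bearing = 1·44.79 + 4·51.19 = 249.5 kips → 249.5 / 2 = 125 kips.
Bearing governs: 125 kips.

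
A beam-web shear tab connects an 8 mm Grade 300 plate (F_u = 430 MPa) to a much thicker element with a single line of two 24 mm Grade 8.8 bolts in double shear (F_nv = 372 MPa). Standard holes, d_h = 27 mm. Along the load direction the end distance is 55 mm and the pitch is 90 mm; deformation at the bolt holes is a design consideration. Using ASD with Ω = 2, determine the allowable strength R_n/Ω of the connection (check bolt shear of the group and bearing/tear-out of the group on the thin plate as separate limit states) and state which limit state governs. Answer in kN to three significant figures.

Bolt shear: A_b = π·24²/4 = 452.4 mm²; R_n = 372 × 452.4 × 2 × 2 / 1000 = 673.2 kN → 673.2 / 2 = 337 kN.
Bearing (1.2 l_c t F_u ≤ 2.4 d t F_u): upper limit = 2.4·24·8·430 / 1000 = 198.1 kN.
  Edge l_c = 55 − 27/2 = 41.5 → r_n = 171.3 kN; interior l_c = 90 − 27 = 63 → r_n = 198.1 kN.
  R_n,bearing = 1·171.3 + 1·198.1 = 369.5 kN → 369.5 / 2 = 185 kN.
Bearing governs: 185 kN.

185 kN (bearing governs)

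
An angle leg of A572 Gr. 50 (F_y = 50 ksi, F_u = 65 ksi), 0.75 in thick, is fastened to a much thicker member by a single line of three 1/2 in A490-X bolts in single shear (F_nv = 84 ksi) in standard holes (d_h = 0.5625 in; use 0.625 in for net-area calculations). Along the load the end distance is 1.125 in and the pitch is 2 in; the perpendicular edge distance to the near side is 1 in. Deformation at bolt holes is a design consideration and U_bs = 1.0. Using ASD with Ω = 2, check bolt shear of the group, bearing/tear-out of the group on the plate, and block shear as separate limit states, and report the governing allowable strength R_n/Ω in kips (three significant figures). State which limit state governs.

Bolt shear: A_b = π·0.5²/4 = 0.1963 in²; R_n = 84 × 0.1963 × 3 × 1 = 49.48 kips → 49.48 / 2 = 24.7 kips.
Bearing: edge l_c = 0.8438, r_n = 49.36 kips; interior l_c = 1.438, r_n = 58.5 kips; R_n = 49.36 + 2·58.5 = 166.4 kips → 83.2 kips.
Block shear: A_gv = 3.844, A_nv = 2.672, A_nt = 0.5156 in²; R_n = min(0.6F_uA_nv, 0.6F_yA_gv) + U_bs·F_u·A_nt = 137.7 kips → 68.9 kips.
Bolt shear governs: 24.7 kips.

24.7 kips (bolt shear governs)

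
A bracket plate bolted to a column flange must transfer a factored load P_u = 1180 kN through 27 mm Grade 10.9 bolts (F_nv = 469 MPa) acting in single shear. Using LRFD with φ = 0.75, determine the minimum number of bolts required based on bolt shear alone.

A_b = π·27²/4 = 572.6 mm².
Per-bolt design strength φR_n = 0.75 × 469 × 572.6 × 1 / 1000 = 201.4 kN.
n ≥ 1180 / 201.4 = 5.859 → use 6 bolts.

6 bolts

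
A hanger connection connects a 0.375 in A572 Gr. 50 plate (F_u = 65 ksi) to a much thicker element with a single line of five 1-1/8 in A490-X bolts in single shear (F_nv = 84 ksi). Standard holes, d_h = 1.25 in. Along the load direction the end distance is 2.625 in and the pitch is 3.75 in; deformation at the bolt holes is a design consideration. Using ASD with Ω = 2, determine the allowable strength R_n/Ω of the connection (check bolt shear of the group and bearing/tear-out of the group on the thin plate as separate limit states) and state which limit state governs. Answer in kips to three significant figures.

161 kips (bearing governs)

Bolt shear: A_b = π·1.125²/4 = 0.994 in²; R_n = 84 × 0.994 × 5 × 1 = 417.5 kips → 417.5 / 2 = 209 kips.
Bearing (1.2 l_c t F_u ≤ 2.4 d t F_u): upper limit = 2.4·1.125·0.375·65 = 65.81 kips.
  Edge l_c = 2.625 − 1.25/2 = 2 → r_n = 58.5 kips; interior l_c = 3.75 − 1.25 = 2.5 → r_n = 65.81 kips.
  R_n,bearing = 1·58.5 + 4·65.81 = 321.8 kips → 321.8 / 2 = 161 kips.
Bearing governs: 161 kips.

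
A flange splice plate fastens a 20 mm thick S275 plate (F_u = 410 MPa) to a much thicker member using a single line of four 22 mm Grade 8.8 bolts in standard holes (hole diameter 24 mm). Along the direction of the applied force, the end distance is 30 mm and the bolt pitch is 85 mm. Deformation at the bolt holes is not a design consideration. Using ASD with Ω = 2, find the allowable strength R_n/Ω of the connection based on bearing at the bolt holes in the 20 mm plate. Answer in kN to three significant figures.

923 kN

Per bolt r_n = 1.5 l_c t F_u ≤ 3.0 d t F_u; upper limit = 3.0 × 22 × 20 × 410 / 1000 = 541.2 kN.
Edge bolt: l_c = 30 − 24/2 = 18 mm → 1.5 × 18 × 20 × 410 / 1000 = 221.4 → r_n = 221.4 kN.
Interior bolts: l_c = 85 − 24 = 61 mm → 1.5 × 61 × 20 × 410 / 1000 = 750.3 → r_n = 541.2 kN.
R_n = 1 × 221.4 + 3 × 541.2 = 1845 kN.
Allowable strength R_n/Ω = 1845 / 2 = 923 kN.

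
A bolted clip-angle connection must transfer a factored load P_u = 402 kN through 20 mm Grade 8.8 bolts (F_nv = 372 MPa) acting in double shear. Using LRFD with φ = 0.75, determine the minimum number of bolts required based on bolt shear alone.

3 bolts

A_b = π·20²/4 = 314.2 mm².
Per-bolt design strength φR_n = 0.75 × 372 × 314.2 × 2 / 1000 = 175.3 kN.
n ≥ 402 / 175.3 = 2.293 → use 3 bolts.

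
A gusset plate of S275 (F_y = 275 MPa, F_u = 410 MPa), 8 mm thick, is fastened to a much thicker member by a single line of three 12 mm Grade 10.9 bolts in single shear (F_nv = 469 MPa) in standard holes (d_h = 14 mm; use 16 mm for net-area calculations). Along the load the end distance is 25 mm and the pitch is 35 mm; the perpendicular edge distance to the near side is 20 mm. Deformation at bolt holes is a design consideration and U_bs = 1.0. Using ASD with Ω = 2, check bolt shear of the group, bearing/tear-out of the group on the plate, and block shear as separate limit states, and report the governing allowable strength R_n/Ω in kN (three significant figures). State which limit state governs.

Bolt shear: A_b = π·12²/4 = 113.1 mm²; R_n = 469 × 113.1 × 3 × 1 / 1000 = 159.1 kN → 159.1 / 2 = 79.6 kN.
Bearing: edge l_c = 18, r_n = 70.85 kN; interior l_c = 21, r_n = 82.66 kN; R_n = 70.85 + 2·82.66 = 236.2 kN → 118 kN.
Block shear: A_gv = 760, A_nv = 440, A_nt = 96 mm²; R_n = min(0.6F_uA_nv, 0.6F_yA_gv) + U_bs·F_u·A_nt = 147.6 kN → 73.8 kN.
Block shear governs: 73.8 kN.

73.8 kN (block shear governs)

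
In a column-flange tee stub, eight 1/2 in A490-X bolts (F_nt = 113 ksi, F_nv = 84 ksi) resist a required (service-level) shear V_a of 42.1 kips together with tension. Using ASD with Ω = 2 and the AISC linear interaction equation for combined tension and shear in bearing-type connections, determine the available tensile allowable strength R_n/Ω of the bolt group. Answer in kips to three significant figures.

A_b = π·0.5²/4 = 0.1963 in²; f_rv = 42.1 / (8 × 0.1963) = 26.8 ksi.
F'_nt = 1.3 F_nt − (Ω F_nt / F_nv) f_rv = 1.3·113 − (2·113/84)·26.8 = 74.79 ksi, capped at F_nt → F'_nt = 74.79 ksi.
R_n = F'_nt · A_b · n = 74.79 × 0.1963 × 8 = 117.5 kips.
Allowable strength R_n/Ω = 117.5 / 2 = 58.7 kips.

58.7 kips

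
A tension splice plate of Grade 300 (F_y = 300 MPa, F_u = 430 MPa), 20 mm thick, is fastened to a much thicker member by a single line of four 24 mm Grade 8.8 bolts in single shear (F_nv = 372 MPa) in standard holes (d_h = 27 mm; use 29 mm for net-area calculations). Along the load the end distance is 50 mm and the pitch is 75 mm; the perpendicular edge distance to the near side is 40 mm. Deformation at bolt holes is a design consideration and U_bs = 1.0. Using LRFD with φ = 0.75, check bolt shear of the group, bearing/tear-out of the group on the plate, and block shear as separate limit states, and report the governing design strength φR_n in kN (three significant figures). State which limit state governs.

Bolt shear: A_b = π·24²/4 = 452.4 mm²; R_n = 372 × 452.4 × 4 × 1 / 1000 = 673.2 kN → 0.75 × 673.2 = 505 kN.
Bearing: edge l_c = 36.5, r_n = 376.7 kN; interior l_c = 48, r_n = 495.4 kN; R_n = 376.7 + 3·495.4 = 1863 kN → 1400 kN.
Block shear: A_gv = 5500, A_nv = 3470, A_nt = 510 mm²; R_n = min(0.6F_uA_nv, 0.6F_yA_gv) + U_bs·F_u·A_nt = 1115 kN → 836 kN.
Bolt shear governs: 505 kN.

505 kN (bolt shear governs)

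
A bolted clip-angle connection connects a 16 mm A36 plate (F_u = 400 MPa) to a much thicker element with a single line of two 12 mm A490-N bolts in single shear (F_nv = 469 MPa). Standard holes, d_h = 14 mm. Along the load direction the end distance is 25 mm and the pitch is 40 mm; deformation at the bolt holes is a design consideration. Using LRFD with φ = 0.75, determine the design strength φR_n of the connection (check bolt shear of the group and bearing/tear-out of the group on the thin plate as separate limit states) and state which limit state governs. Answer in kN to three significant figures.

Bolt shear: A_b = π·12²/4 = 113.1 mm²; R_n = 469 × 113.1 × 2 × 1 / 1000 = 106.1 kN → 0.75 × 106.1 = 79.6 kN.
Bearing (1.2 l_c t F_u ≤ 2.4 d t F_u): upper limit = 2.4·12·16·400 / 1000 = 184.3 kN.
  Edge l_c = 25 − 14/2 = 18 → r_n = 138.2 kN; interior l_c = 40 − 14 = 26 → r_n = 184.3 kN.
  R_n,bearing = 1·138.2 + 1·184.3 = 322.6 kN → 0.75 × 322.6 = 242 kN.
Bolt shear governs: 79.6 kN.

79.6 kN (bolt shear governs)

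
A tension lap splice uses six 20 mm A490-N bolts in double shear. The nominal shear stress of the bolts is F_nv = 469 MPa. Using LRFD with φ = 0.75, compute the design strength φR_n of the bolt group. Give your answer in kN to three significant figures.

A_b = π × 20² / 4 = 314.2 mm².
R_n = F_nv · A_b · n · n_s = 469 × 314.2 × 6 × 2 / 1000 = 1768 kN.
Design strength φR_n = 0.75 × 1768 = 1330 kN.

1330 kN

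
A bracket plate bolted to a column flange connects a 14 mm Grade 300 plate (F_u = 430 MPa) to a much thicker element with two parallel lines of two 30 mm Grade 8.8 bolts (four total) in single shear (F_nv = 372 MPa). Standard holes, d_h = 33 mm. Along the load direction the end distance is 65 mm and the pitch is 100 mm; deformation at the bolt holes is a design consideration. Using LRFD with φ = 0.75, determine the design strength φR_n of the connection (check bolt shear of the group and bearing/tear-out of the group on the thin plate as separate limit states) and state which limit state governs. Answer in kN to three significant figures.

789 kN (bolt shear governs)

Bolt shear: A_b = π·30²/4 = 706.9 mm²; R_n = 372 × 706.9 × 4 × 1 / 1000 = 1052 kN → 0.75 × 1052 = 789 kN.
Bearing (1.2 l_c t F_u ≤ 2.4 d t F_u): upper limit = 2.4·30·14·430 / 1000 = 433.4 kN.
  Edge l_c = 65 − 33/2 = 48.5 → r_n = 350.4 kN; interior l_c = 100 − 33 = 67 → r_n = 433.4 kN.
  R_n,bearing = 2·350.4 + 2·433.4 = 1568 kN → 0.75 × 1568 = 1180 kN.
Bolt shear governs: 789 kN.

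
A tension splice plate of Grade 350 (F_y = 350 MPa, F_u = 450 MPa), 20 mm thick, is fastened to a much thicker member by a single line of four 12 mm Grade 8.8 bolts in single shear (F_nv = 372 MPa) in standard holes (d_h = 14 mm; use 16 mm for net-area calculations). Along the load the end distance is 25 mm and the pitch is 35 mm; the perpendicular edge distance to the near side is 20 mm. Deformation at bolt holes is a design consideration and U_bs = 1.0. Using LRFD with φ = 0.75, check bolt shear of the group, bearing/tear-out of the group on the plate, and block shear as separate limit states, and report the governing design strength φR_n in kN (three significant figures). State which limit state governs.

Bolt shear: A_b = π·12²/4 = 113.1 mm²; R_n = 372 × 113.1 × 4 × 1 / 1000 = 168.3 kN → 0.75 × 168.3 = 126 kN.
Bearing: edge l_c = 18, r_n = 194.4 kN; interior l_c = 21, r_n = 226.8 kN; R_n = 194.4 + 3·226.8 = 874.8 kN → 656 kN.
Block shear: A_gv = 2600, A_nv = 1480, A_nt = 240 mm²; R_n = min(0.6F_uA_nv, 0.6F_yA_gv) + U_bs·F_u·A_nt = 507.6 kN → 381 kN.
Bolt shear governs: 126 kN.

126 kN (bolt shear governs)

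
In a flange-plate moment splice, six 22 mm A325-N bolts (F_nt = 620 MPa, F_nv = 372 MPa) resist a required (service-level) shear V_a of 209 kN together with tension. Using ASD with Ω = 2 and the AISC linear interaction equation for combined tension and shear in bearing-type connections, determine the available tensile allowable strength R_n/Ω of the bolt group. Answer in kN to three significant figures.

A_b = π·22²/4 = 380.1 mm²; f_rv = 209 × 1000 / (6 × 380.1) = 91.63 MPa.
F'_nt = 1.3 F_nt − (Ω F_nt / F_nv) f_rv = 1.3·620 − (2·620/372)·91.63 = 500.6 MPa, capped at F_nt → F'_nt = 500.6 MPa.
R_n = F'_nt · A_b · n = 500.6 × 380.1 × 6 / 1000 = 1142 kN.
Allowable strength R_n/Ω = 1142 / 2 = 571 kN.

571 kN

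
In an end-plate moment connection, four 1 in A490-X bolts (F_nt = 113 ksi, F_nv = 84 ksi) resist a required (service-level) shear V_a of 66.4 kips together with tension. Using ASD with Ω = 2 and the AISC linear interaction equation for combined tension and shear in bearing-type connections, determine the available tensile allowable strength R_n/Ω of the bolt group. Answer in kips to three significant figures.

A_b = π·1²/4 = 0.7854 in²; f_rv = 66.4 / (4 × 0.7854) = 21.14 ksi.
F'_nt = 1.3 F_nt − (Ω F_nt / F_nv) f_rv = 1.3·113 − (2·113/84)·21.14 = 90.03 ksi, capped at F_nt → F'_nt = 90.03 ksi.
R_n = F'_nt · A_b · n = 90.03 × 0.7854 × 4 = 282.9 kips.
Allowable strength R_n/Ω = 282.9 / 2 = 141 kips.

141 kips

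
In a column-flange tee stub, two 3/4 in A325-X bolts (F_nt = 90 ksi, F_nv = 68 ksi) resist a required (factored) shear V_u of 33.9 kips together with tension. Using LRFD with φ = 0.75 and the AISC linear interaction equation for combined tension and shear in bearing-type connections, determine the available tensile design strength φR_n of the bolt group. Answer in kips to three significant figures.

A_b = π·0.75²/4 = 0.4418 in²; f_rv = 33.9 / (2 × 0.4418) = 38.37 ksi.
F'_nt = 1.3 F_nt − (F_nt / φF_nv) f_rv = 1.3·90 − (90/(0.75·68))·38.37 = 49.29 ksi, capped at F_nt → F'_nt = 49.29 ksi.
R_n = F'_nt · A_b · n = 49.29 × 0.4418 × 2 = 43.55 kips.
Design strength φR_n = 0.75 × 43.55 = 32.7 kips.

32.7 kips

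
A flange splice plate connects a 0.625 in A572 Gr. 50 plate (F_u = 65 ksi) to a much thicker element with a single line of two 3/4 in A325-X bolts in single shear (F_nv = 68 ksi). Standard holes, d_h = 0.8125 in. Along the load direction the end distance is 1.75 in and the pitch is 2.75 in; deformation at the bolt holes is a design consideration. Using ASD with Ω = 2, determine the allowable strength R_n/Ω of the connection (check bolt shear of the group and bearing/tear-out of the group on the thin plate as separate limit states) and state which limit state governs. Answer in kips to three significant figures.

Bolt shear: A_b = π·0.75²/4 = 0.4418 in²; R_n = 68 × 0.4418 × 2 × 1 = 60.08 kips → 60.08 / 2 = 30 kips.
Bearing (1.2 l_c t F_u ≤ 2.4 d t F_u): upper limit = 2.4·0.75·0.625·65 = 73.12 kips.
  Edge l_c = 1.75 − 0.8125/2 = 1.344 → r_n = 65.51 kips; interior l_c = 2.75 − 0.8125 = 1.938 → r_n = 73.12 kips.
  R_n,bearing = 1·65.51 + 1·73.12 = 138.6 kips → 138.6 / 2 = 69.3 kips.
Bolt shear governs: 30 kips.

30 kips (bolt shear governs)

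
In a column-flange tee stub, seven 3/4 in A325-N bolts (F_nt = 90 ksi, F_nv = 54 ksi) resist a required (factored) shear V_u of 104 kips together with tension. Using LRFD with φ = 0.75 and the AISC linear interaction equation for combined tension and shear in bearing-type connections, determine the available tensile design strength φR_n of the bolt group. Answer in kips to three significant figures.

98 kips

A_b = π·0.75²/4 = 0.4418 in²; f_rv = 104 / (7 × 0.4418) = 33.63 ksi.
F'_nt = 1.3 F_nt − (F_nt / φF_nv) f_rv = 1.3·90 − (90/(0.75·54))·33.63 = 42.27 ksi, capped at F_nt → F'_nt = 42.27 ksi.
R_n = F'_nt · A_b · n = 42.27 × 0.4418 × 7 = 130.7 kips.
Design strength φR_n = 0.75 × 130.7 = 98 kips.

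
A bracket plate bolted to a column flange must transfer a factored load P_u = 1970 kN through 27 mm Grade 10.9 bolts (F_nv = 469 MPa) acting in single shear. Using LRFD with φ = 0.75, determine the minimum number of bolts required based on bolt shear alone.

10 bolts

A_b = π·27²/4 = 572.6 mm².
Per-bolt design strength φR_n = 0.75 × 469 × 572.6 × 1 / 1000 = 201.4 kN.
n ≥ 1970 / 201.4 = 9.782 → use 10 bolts.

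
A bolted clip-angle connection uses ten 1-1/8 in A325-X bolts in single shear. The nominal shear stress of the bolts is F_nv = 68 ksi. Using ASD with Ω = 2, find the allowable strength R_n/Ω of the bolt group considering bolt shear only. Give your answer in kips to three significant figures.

338 kips

A_b = π × 1.125² / 4 = 0.994 in².
R_n = F_nv · A_b · n · n_s = 68 × 0.994 × 10 × 1 = 675.9 kips.
Allowable strength R_n/Ω = 675.9 / 2 = 338 kips.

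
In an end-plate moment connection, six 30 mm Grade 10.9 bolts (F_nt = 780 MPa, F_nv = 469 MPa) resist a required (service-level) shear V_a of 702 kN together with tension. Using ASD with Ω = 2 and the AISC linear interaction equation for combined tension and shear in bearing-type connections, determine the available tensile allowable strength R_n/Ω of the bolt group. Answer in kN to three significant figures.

983 kN

A_b = π·30²/4 = 706.9 mm²; f_rv = 702 × 1000 / (6 × 706.9) = 165.5 MPa.
F'_nt = 1.3 F_nt − (Ω F_nt / F_nv) f_rv = 1.3·780 − (2·780/469)·165.5 = 463.4 MPa, capped at F_nt → F'_nt = 463.4 MPa.
R_n = F'_nt · A_b · n = 463.4 × 706.9 × 6 / 1000 = 1966 kN.
Allowable strength R_n/Ω = 1966 / 2 = 983 kN.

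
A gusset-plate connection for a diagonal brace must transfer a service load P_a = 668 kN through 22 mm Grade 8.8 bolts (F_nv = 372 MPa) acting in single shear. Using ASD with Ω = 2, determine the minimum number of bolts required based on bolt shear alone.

A_b = π·22²/4 = 380.1 mm².
Per-bolt allowable strength R_n/Ω = 372 × 380.1 × 1 / 1000 / 2 = 70.7 kN.
n ≥ 668 / 70.7 = 9.448 → use 10 bolts.

10 bolts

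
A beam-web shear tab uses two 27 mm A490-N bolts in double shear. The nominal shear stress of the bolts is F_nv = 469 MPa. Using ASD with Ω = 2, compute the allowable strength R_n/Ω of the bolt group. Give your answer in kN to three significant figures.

A_b = π × 27² / 4 = 572.6 mm².
R_n = F_nv · A_b · n · n_s = 469 × 572.6 × 2 × 2 / 1000 = 1074 kN.
Allowable strength R_n/Ω = 1074 / 2 = 537 kN.

537 kN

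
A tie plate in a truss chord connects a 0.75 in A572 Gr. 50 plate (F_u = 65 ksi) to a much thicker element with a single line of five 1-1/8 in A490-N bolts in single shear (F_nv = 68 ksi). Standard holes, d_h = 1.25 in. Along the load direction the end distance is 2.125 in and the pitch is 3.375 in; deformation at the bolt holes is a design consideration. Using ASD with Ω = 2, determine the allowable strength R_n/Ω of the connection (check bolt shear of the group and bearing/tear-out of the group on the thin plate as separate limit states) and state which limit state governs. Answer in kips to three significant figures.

Bolt shear: A_b = π·1.125²/4 = 0.994 in²; R_n = 68 × 0.994 × 5 × 1 = 338 kips → 338 / 2 = 169 kips.
Bearing (1.2 l_c t F_u ≤ 2.4 d t F_u): upper limit = 2.4·1.125·0.75·65 = 131.6 kips.
  Edge l_c = 2.125 − 1.25/2 = 1.5 → r_n = 87.75 kips; interior l_c = 3.375 − 1.25 = 2.125 → r_n = 124.3 kips.
  R_n,bearing = 1·87.75 + 4·124.3 = 585 kips → 585 / 2 = 292 kips.
Bolt shear governs: 169 kips.

169 kips (bolt shear governs)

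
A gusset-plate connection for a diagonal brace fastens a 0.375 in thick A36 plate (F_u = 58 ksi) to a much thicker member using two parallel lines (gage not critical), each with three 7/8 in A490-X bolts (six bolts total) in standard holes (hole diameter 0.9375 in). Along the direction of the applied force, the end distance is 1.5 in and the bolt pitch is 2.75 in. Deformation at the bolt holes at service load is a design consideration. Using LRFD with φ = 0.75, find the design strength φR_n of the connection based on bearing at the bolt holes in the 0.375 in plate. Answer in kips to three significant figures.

Per bolt r_n = 1.2 l_c t F_u ≤ 2.4 d t F_u; upper limit = 2.4 × 0.875 × 0.375 × 58 = 45.68 kips.
Edge bolt: l_c = 1.5 − 0.9375/2 = 1.031 in → 1.2 × 1.031 × 0.375 × 58 = 26.92 → r_n = 26.92 kips.
Interior bolts: l_c = 2.75 − 0.9375 = 1.812 in → 1.2 × 1.812 × 0.375 × 58 = 47.31 → r_n = 45.68 kips.
R_n = 2 × 26.92 + 4 × 45.68 = 236.5 kips.
Design strength φR_n = 0.75 × 236.5 = 177 kips.

177 kips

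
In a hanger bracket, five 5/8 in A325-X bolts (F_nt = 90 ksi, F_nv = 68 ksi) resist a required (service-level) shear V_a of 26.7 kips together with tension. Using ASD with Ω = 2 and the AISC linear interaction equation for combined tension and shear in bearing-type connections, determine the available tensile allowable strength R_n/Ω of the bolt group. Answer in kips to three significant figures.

54.4 kips

A_b = π·0.625²/4 = 0.3068 in²; f_rv = 26.7 / (5 × 0.3068) = 17.41 ksi.
F'_nt = 1.3 F_nt − (Ω F_nt / F_nv) f_rv = 1.3·90 − (2·90/68)·17.41 = 70.93 ksi, capped at F_nt → F'_nt = 70.93 ksi.
R_n = F'_nt · A_b · n = 70.93 × 0.3068 × 5 = 108.8 kips.
Allowable strength R_n/Ω = 108.8 / 2 = 54.4 kips.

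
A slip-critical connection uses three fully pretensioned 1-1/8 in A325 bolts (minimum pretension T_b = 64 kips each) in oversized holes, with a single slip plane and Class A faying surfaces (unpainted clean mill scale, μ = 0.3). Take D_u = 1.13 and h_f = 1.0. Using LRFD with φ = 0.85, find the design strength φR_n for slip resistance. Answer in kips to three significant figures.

55.3 kips

R_n = μ · D_u · h_f · T_b · n_s · n_b = 0.3 × 1.13 × 1.0 × 64 × 1 × 3 = 65.09 kips.
Design strength φR_n = 0.85 × 65.09 = 55.3 kips.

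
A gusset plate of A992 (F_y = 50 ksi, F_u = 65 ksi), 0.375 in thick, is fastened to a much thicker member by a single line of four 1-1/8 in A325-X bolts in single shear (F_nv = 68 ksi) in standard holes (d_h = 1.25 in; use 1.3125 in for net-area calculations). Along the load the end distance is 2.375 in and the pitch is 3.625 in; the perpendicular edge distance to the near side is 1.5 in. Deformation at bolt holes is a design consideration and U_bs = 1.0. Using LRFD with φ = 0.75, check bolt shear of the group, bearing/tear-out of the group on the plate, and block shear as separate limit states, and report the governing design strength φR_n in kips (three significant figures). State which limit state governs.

Bolt shear: A_b = π·1.125²/4 = 0.994 in²; R_n = 68 × 0.994 × 4 × 1 = 270.4 kips → 0.75 × 270.4 = 203 kips.
Bearing: edge l_c = 1.75, r_n = 51.19 kips; interior l_c = 2.375, r_n = 65.81 kips; R_n = 51.19 + 3·65.81 = 248.6 kips → 186 kips.
Block shear: A_gv = 4.969, A_nv = 3.246, A_nt = 0.3164 in²; R_n = min(0.6F_uA_nv, 0.6F_yA_gv) + U_bs·F_u·A_nt = 147.2 kips → 110 kips.
Block shear governs: 110 kips.

110 kips (block shear governs)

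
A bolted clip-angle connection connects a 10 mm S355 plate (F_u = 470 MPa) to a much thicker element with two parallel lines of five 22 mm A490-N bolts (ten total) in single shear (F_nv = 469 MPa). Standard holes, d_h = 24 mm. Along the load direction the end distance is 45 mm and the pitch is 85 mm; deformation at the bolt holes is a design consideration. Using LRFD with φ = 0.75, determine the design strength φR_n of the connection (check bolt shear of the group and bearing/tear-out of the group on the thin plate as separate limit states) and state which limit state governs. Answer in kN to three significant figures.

Bolt shear: A_b = π·22²/4 = 380.1 mm²; R_n = 469 × 380.1 × 10 × 1 / 1000 = 1783 kN → 0.75 × 1783 = 1340 kN.
Bearing (1.2 l_c t F_u ≤ 2.4 d t F_u): upper limit = 2.4·22·10·470 / 1000 = 248.2 kN.
  Edge l_c = 45 − 24/2 = 33 → r_n = 186.1 kN; interior l_c = 85 − 24 = 61 → r_n = 248.2 kN.
  R_n,bearing = 2·186.1 + 8·248.2 = 2358 kN → 0.75 × 2358 = 1770 kN.
Bolt shear governs: 1340 kN.

1340 kN (bolt shear governs)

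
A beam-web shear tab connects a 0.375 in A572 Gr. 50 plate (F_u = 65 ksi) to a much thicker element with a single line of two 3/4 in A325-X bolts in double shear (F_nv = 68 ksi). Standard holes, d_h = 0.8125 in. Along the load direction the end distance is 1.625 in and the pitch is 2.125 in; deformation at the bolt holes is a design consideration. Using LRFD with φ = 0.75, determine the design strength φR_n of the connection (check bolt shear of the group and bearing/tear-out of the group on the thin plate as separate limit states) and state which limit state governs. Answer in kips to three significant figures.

Bolt shear: A_b = π·0.75²/4 = 0.4418 in²; R_n = 68 × 0.4418 × 2 × 2 = 120.2 kips → 0.75 × 120.2 = 90.1 kips.
Bearing (1.2 l_c t F_u ≤ 2.4 d t F_u): upper limit = 2.4·0.75·0.375·65 = 43.87 kips.
  Edge l_c = 1.625 − 0.8125/2 = 1.219 → r_n = 35.65 kips; interior l_c = 2.125 − 0.8125 = 1.312 → r_n = 38.39 kips.
  R_n,bearing = 1·35.65 + 1·38.39 = 74.04 kips → 0.75 × 74.04 = 55.5 kips.
Bearing governs: 55.5 kips.

55.5 kips (bearing governs)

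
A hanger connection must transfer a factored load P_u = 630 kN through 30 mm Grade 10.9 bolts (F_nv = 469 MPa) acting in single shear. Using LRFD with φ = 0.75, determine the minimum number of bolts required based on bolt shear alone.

A_b = π·30²/4 = 706.9 mm².
Per-bolt design strength φR_n = 0.75 × 469 × 706.9 × 1 / 1000 = 248.6 kN.
n ≥ 630 / 248.6 = 2.534 → use 3 bolts.

3 bolts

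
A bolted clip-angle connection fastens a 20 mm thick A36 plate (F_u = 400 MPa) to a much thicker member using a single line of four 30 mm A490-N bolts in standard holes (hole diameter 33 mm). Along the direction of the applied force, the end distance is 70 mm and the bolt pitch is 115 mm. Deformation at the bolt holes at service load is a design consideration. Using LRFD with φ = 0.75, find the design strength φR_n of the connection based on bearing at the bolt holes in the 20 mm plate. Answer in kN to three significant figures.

1680 kN

Per bolt r_n = 1.2 l_c t F_u ≤ 2.4 d t F_u; upper limit = 2.4 × 30 × 20 × 400 / 1000 = 576 kN.
Edge bolt: l_c = 70 − 33/2 = 53.5 mm → 1.2 × 53.5 × 20 × 400 / 1000 = 513.6 → r_n = 513.6 kN.
Interior bolts: l_c = 115 − 33 = 82 mm → 1.2 × 82 × 20 × 400 / 1000 = 787.2 → r_n = 576 kN.
R_n = 1 × 513.6 + 3 × 576 = 2242 kN.
Design strength φR_n = 0.75 × 2242 = 1680 kN.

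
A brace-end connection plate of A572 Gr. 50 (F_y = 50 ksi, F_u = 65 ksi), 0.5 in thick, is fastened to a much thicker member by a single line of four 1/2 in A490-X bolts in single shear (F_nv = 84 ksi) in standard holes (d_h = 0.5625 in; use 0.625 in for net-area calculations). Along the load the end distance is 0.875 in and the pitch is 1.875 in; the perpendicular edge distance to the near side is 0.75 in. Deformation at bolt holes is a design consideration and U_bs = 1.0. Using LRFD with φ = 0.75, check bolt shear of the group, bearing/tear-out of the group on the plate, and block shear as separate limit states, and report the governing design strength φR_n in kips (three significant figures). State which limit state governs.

Bolt shear: A_b = π·0.5²/4 = 0.1963 in²; R_n = 84 × 0.1963 × 4 × 1 = 65.97 kips → 0.75 × 65.97 = 49.5 kips.
Bearing: edge l_c = 0.5938, r_n = 23.16 kips; interior l_c = 1.312, r_n = 39 kips; R_n = 23.16 + 3·39 = 140.2 kips → 105 kips.
Block shear: A_gv = 3.25, A_nv = 2.156, A_nt = 0.2188 in²; R_n = min(0.6F_uA_nv, 0.6F_yA_gv) + U_bs·F_u·A_nt = 98.31 kips → 73.7 kips.
Bolt shear governs: 49.5 kips.

49.5 kips (bolt shear governs)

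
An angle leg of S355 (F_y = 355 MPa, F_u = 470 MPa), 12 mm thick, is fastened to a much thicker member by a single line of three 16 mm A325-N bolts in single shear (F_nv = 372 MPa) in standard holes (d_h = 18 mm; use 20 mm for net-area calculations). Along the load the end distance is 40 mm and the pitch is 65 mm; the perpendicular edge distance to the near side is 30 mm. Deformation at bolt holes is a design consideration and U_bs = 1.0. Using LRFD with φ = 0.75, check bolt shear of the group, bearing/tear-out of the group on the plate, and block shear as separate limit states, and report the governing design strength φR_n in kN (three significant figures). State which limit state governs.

168 kN (bolt shear governs)

Bolt shear: A_b = π·16²/4 = 201.1 mm²; R_n = 372 × 201.1 × 3 × 1 / 1000 = 224.4 kN → 0.75 × 224.4 = 168 kN.
Bearing: edge l_c = 31, r_n = 209.8 kN; interior l_c = 47, r_n = 216.6 kN; R_n = 209.8 + 2·216.6 = 643 kN → 482 kN.
Block shear: A_gv = 2040, A_nv = 1440, A_nt = 240 mm²; R_n = min(0.6F_uA_nv, 0.6F_yA_gv) + U_bs·F_u·A_nt = 518.9 kN → 389 kN.
Bolt shear governs: 168 kN.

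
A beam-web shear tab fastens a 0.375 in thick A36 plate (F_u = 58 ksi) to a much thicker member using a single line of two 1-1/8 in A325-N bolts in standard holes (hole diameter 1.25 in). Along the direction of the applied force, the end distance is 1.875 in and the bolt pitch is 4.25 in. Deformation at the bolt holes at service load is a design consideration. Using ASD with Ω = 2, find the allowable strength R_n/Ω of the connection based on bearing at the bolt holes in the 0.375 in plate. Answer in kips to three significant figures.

45.7 kips

Per bolt r_n = 1.2 l_c t F_u ≤ 2.4 d t F_u; upper limit = 2.4 × 1.125 × 0.375 × 58 = 58.72 kips.
Edge bolt: l_c = 1.875 − 1.25/2 = 1.25 in → 1.2 × 1.25 × 0.375 × 58 = 32.62 → r_n = 32.62 kips.
Interior bolts: l_c = 4.25 − 1.25 = 3 in → 1.2 × 3 × 0.375 × 58 = 78.3 → r_n = 58.72 kips.
R_n = 1 × 32.62 + 1 × 58.72 = 91.35 kips.
Allowable strength R_n/Ω = 91.35 / 2 = 45.7 kips.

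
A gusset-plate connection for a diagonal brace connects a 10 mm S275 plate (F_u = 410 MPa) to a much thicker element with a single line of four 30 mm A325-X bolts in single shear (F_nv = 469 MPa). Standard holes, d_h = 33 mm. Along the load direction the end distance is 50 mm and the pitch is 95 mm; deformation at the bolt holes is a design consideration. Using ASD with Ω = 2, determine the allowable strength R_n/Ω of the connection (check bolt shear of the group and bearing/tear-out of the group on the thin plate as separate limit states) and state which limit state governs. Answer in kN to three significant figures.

Bolt shear: A_b = π·30²/4 = 706.9 mm²; R_n = 469 × 706.9 × 4 × 1 / 1000 = 1326 kN → 1326 / 2 = 663 kN.
Bearing (1.2 l_c t F_u ≤ 2.4 d t F_u): upper limit = 2.4·30·10·410 / 1000 = 295.2 kN.
  Edge l_c = 50 − 33/2 = 33.5 → r_n = 164.8 kN; interior l_c = 95 − 33 = 62 → r_n = 295.2 kN.
  R_n,bearing = 1·164.8 + 3·295.2 = 1050 kN → 1050 / 2 = 525 kN.
Bearing governs: 525 kN.

525 kN (bearing governs)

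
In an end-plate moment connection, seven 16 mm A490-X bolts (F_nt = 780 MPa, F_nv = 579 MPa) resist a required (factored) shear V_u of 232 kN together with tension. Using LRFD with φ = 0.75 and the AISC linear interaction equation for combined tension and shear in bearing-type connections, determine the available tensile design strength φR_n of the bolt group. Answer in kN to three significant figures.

758 kN

A_b = π·16²/4 = 201.1 mm²; f_rv = 232 × 1000 / (7 × 201.1) = 164.8 MPa.
F'_nt = 1.3 F_nt − (F_nt / φF_nv) f_rv = 1.3·780 − (780/(0.75·579))·164.8 = 717.9 MPa, capped at F_nt → F'_nt = 717.9 MPa.
R_n = F'_nt · A_b · n = 717.9 × 201.1 × 7 / 1000 = 1010 kN.
Design strength φR_n = 0.75 × 1010 = 758 kN.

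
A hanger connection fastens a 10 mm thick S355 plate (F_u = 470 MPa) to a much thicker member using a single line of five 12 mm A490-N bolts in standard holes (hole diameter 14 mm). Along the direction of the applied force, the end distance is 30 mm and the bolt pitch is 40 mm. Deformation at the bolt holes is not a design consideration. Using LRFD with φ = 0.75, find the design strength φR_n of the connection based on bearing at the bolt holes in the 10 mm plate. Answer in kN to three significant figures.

629 kN

Per bolt r_n = 1.5 l_c t F_u ≤ 3.0 d t F_u; upper limit = 3.0 × 12 × 10 × 470 / 1000 = 169.2 kN.
Edge bolt: l_c = 30 − 14/2 = 23 mm → 1.5 × 23 × 10 × 470 / 1000 = 162.2 → r_n = 162.2 kN.
Interior bolts: l_c = 40 − 14 = 26 mm → 1.5 × 26 × 10 × 470 / 1000 = 183.3 → r_n = 169.2 kN.
R_n = 1 × 162.2 + 4 × 169.2 = 839 kN.
Design strength φR_n = 0.75 × 839 = 629 kN.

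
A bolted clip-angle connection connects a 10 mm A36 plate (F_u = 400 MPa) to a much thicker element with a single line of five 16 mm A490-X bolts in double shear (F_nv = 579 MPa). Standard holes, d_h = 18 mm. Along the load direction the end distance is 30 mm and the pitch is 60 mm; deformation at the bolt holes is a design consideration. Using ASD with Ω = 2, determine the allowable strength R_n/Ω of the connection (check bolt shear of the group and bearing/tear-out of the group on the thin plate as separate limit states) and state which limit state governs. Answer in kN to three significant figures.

Bolt shear: A_b = π·16²/4 = 201.1 mm²; R_n = 579 × 201.1 × 5 × 2 / 1000 = 1164 kN → 1164 / 2 = 582 kN.
Bearing (1.2 l_c t F_u ≤ 2.4 d t F_u): upper limit = 2.4·16·10·400 / 1000 = 153.6 kN.
  Edge l_c = 30 − 18/2 = 21 → r_n = 100.8 kN; interior l_c = 60 − 18 = 42 → r_n = 153.6 kN.
  R_n,bearing = 1·100.8 + 4·153.6 = 715.2 kN → 715.2 / 2 = 358 kN.
Bearing governs: 358 kN.

358 kN (bearing governs)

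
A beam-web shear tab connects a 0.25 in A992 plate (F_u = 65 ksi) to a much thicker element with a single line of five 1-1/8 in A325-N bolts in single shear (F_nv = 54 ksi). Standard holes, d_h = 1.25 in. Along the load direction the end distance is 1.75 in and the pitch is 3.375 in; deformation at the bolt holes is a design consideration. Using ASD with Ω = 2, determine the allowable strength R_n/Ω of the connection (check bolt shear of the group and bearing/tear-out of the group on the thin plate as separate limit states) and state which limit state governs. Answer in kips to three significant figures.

93.8 kips (bearing governs)

Bolt shear: A_b = π·1.125²/4 = 0.994 in²; R_n = 54 × 0.994 × 5 × 1 = 268.4 kips → 268.4 / 2 = 134 kips.
Bearing (1.2 l_c t F_u ≤ 2.4 d t F_u): upper limit = 2.4·1.125·0.25·65 = 43.87 kips.
  Edge l_c = 1.75 − 1.25/2 = 1.125 → r_n = 21.94 kips; interior l_c = 3.375 − 1.25 = 2.125 → r_n = 41.44 kips.
  R_n,bearing = 1·21.94 + 4·41.44 = 187.7 kips → 187.7 / 2 = 93.8 kips.
Bearing governs: 93.8 kips.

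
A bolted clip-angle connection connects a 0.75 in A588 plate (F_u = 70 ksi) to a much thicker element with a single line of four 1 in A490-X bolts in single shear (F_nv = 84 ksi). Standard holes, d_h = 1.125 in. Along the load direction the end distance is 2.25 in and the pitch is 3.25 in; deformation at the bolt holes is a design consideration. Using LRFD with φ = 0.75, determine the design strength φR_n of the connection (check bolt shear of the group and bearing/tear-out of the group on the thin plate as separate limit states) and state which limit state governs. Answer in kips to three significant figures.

Bolt shear: A_b = π·1²/4 = 0.7854 in²; R_n = 84 × 0.7854 × 4 × 1 = 263.9 kips → 0.75 × 263.9 = 198 kips.
Bearing (1.2 l_c t F_u ≤ 2.4 d t F_u): upper limit = 2.4·1·0.75·70 = 126 kips.
  Edge l_c = 2.25 − 1.125/2 = 1.688 → r_n = 106.3 kips; interior l_c = 3.25 − 1.125 = 2.125 → r_n = 126 kips.
  R_n,bearing = 1·106.3 + 3·126 = 484.3 kips → 0.75 × 484.3 = 363 kips.
Bolt shear governs: 198 kips.

198 kips (bolt shear governs)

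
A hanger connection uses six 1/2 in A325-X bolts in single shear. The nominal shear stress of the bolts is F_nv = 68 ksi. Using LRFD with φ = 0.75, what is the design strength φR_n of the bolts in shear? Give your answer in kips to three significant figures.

A_b = π × 0.5² / 4 = 0.1963 in².
R_n = F_nv · A_b · n · n_s = 68 × 0.1963 × 6 × 1 = 80.11 kips.
Design strength φR_n = 0.75 × 80.11 = 60.1 kips.

60.1 kips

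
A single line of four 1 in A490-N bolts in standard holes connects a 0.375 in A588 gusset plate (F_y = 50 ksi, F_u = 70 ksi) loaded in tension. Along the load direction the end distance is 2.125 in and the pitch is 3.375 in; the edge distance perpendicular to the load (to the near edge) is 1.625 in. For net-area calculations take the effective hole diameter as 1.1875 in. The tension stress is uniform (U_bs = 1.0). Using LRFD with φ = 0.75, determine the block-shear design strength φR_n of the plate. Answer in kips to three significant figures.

Shear plane L_v = 2.125 + 3·3.375 = 12.25 in; A_gv = 12.25 × 0.375 = 4.594 in².
A_nv = (12.25 − 3.5·1.1875) × 0.375 = 3.035 in².
A_nt = (1.625 − 0.5·1.1875) × 0.375 = 0.3867 in².
0.6 F_u A_nv = 127.5 kips; 0.6 F_y A_gv = 137.8 kips → shear rupture governs the shear term.
R_n = 127.5 + 1.0 × 70 × 0.3867 = 154.5 kips.
Design strength φR_n = 0.75 × 154.5 = 116 kips.

116 kips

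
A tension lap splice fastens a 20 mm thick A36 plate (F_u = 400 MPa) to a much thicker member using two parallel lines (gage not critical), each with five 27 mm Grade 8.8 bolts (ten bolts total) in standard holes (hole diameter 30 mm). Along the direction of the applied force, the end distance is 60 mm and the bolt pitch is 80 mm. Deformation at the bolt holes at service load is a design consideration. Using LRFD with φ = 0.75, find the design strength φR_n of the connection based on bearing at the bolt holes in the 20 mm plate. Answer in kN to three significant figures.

3530 kN

Per bolt r_n = 1.2 l_c t F_u ≤ 2.4 d t F_u; upper limit = 2.4 × 27 × 20 × 400 / 1000 = 518.4 kN.
Edge bolt: l_c = 60 − 30/2 = 45 mm → 1.2 × 45 × 20 × 400 / 1000 = 432 → r_n = 432 kN.
Interior bolts: l_c = 80 − 30 = 50 mm → 1.2 × 50 × 20 × 400 / 1000 = 480 → r_n = 480 kN.
R_n = 2 × 432 + 8 × 480 = 4704 kN.
Design strength φR_n = 0.75 × 4704 = 3530 kN.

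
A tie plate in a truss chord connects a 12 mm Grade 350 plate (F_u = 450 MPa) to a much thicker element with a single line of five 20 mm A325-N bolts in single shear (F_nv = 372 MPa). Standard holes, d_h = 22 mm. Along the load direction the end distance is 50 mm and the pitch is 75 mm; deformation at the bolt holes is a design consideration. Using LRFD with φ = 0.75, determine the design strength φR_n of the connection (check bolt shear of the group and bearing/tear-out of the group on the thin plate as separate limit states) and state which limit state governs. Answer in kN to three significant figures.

Bolt shear: A_b = π·20²/4 = 314.2 mm²; R_n = 372 × 314.2 × 5 × 1 / 1000 = 584.3 kN → 0.75 × 584.3 = 438 kN.
Bearing (1.2 l_c t F_u ≤ 2.4 d t F_u): upper limit = 2.4·20·12·450 / 1000 = 259.2 kN.
  Edge l_c = 50 − 22/2 = 39 → r_n = 252.7 kN; interior l_c = 75 − 22 = 53 → r_n = 259.2 kN.
  R_n,bearing = 1·252.7 + 4·259.2 = 1290 kN → 0.75 × 1290 = 967 kN.
Bolt shear governs: 438 kN.

438 kN (bolt shear governs)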